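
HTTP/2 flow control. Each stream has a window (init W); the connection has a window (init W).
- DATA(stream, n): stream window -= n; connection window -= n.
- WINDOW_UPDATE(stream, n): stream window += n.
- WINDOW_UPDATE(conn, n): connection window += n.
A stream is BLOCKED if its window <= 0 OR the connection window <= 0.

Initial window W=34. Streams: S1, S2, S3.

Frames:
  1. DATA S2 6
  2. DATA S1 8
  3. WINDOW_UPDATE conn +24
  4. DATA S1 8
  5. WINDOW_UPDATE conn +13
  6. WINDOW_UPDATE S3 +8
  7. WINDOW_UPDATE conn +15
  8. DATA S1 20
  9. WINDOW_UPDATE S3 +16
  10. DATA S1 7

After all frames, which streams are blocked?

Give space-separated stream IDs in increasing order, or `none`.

Op 1: conn=28 S1=34 S2=28 S3=34 blocked=[]
Op 2: conn=20 S1=26 S2=28 S3=34 blocked=[]
Op 3: conn=44 S1=26 S2=28 S3=34 blocked=[]
Op 4: conn=36 S1=18 S2=28 S3=34 blocked=[]
Op 5: conn=49 S1=18 S2=28 S3=34 blocked=[]
Op 6: conn=49 S1=18 S2=28 S3=42 blocked=[]
Op 7: conn=64 S1=18 S2=28 S3=42 blocked=[]
Op 8: conn=44 S1=-2 S2=28 S3=42 blocked=[1]
Op 9: conn=44 S1=-2 S2=28 S3=58 blocked=[1]
Op 10: conn=37 S1=-9 S2=28 S3=58 blocked=[1]

Answer: S1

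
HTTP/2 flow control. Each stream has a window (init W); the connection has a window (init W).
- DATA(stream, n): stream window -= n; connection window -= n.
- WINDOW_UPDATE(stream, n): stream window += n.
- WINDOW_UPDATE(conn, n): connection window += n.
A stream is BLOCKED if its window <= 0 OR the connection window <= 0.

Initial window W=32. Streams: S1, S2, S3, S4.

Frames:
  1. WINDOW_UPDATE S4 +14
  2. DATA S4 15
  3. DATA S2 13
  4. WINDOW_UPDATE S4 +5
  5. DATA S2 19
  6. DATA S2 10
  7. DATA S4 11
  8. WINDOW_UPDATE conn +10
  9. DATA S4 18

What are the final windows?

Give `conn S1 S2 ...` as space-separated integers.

Op 1: conn=32 S1=32 S2=32 S3=32 S4=46 blocked=[]
Op 2: conn=17 S1=32 S2=32 S3=32 S4=31 blocked=[]
Op 3: conn=4 S1=32 S2=19 S3=32 S4=31 blocked=[]
Op 4: conn=4 S1=32 S2=19 S3=32 S4=36 blocked=[]
Op 5: conn=-15 S1=32 S2=0 S3=32 S4=36 blocked=[1, 2, 3, 4]
Op 6: conn=-25 S1=32 S2=-10 S3=32 S4=36 blocked=[1, 2, 3, 4]
Op 7: conn=-36 S1=32 S2=-10 S3=32 S4=25 blocked=[1, 2, 3, 4]
Op 8: conn=-26 S1=32 S2=-10 S3=32 S4=25 blocked=[1, 2, 3, 4]
Op 9: conn=-44 S1=32 S2=-10 S3=32 S4=7 blocked=[1, 2, 3, 4]

Answer: -44 32 -10 32 7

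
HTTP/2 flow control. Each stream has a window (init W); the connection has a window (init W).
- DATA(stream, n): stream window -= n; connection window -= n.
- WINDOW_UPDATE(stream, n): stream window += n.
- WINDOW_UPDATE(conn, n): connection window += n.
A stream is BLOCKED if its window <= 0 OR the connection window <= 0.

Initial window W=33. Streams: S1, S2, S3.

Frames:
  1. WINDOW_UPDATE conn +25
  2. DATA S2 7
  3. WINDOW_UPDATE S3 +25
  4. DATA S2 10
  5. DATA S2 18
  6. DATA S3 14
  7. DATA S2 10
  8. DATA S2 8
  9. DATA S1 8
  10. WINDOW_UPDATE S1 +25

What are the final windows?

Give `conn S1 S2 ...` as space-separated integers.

Op 1: conn=58 S1=33 S2=33 S3=33 blocked=[]
Op 2: conn=51 S1=33 S2=26 S3=33 blocked=[]
Op 3: conn=51 S1=33 S2=26 S3=58 blocked=[]
Op 4: conn=41 S1=33 S2=16 S3=58 blocked=[]
Op 5: conn=23 S1=33 S2=-2 S3=58 blocked=[2]
Op 6: conn=9 S1=33 S2=-2 S3=44 blocked=[2]
Op 7: conn=-1 S1=33 S2=-12 S3=44 blocked=[1, 2, 3]
Op 8: conn=-9 S1=33 S2=-20 S3=44 blocked=[1, 2, 3]
Op 9: conn=-17 S1=25 S2=-20 S3=44 blocked=[1, 2, 3]
Op 10: conn=-17 S1=50 S2=-20 S3=44 blocked=[1, 2, 3]

Answer: -17 50 -20 44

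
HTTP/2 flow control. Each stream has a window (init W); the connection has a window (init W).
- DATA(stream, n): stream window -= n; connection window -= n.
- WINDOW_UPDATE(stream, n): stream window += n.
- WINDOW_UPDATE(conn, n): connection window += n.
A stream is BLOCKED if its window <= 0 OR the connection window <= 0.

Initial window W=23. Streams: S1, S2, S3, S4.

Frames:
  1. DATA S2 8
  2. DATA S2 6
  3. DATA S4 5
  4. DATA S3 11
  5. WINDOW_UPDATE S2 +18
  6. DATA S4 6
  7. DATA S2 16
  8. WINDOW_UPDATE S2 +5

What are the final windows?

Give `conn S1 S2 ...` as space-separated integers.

Op 1: conn=15 S1=23 S2=15 S3=23 S4=23 blocked=[]
Op 2: conn=9 S1=23 S2=9 S3=23 S4=23 blocked=[]
Op 3: conn=4 S1=23 S2=9 S3=23 S4=18 blocked=[]
Op 4: conn=-7 S1=23 S2=9 S3=12 S4=18 blocked=[1, 2, 3, 4]
Op 5: conn=-7 S1=23 S2=27 S3=12 S4=18 blocked=[1, 2, 3, 4]
Op 6: conn=-13 S1=23 S2=27 S3=12 S4=12 blocked=[1, 2, 3, 4]
Op 7: conn=-29 S1=23 S2=11 S3=12 S4=12 blocked=[1, 2, 3, 4]
Op 8: conn=-29 S1=23 S2=16 S3=12 S4=12 blocked=[1, 2, 3, 4]

Answer: -29 23 16 12 12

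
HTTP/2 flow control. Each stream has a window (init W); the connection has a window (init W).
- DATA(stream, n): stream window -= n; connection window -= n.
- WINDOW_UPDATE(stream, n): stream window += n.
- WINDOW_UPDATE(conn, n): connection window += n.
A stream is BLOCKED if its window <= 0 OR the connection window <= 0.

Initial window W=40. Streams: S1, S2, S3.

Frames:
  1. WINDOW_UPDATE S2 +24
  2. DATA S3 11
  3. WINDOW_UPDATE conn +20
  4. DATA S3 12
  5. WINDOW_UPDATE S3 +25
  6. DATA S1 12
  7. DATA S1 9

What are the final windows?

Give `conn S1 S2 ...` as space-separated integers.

Answer: 16 19 64 42

Derivation:
Op 1: conn=40 S1=40 S2=64 S3=40 blocked=[]
Op 2: conn=29 S1=40 S2=64 S3=29 blocked=[]
Op 3: conn=49 S1=40 S2=64 S3=29 blocked=[]
Op 4: conn=37 S1=40 S2=64 S3=17 blocked=[]
Op 5: conn=37 S1=40 S2=64 S3=42 blocked=[]
Op 6: conn=25 S1=28 S2=64 S3=42 blocked=[]
Op 7: conn=16 S1=19 S2=64 S3=42 blocked=[]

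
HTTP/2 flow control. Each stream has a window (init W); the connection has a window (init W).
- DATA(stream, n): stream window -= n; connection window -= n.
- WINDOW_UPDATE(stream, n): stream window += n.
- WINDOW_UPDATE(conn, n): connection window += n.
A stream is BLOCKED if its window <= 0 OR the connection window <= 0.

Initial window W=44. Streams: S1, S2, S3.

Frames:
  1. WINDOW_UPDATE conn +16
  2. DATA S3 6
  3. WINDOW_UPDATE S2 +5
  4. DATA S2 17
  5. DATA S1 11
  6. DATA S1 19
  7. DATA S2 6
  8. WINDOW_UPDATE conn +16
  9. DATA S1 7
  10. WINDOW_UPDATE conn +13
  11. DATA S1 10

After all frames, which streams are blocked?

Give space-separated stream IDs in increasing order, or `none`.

Op 1: conn=60 S1=44 S2=44 S3=44 blocked=[]
Op 2: conn=54 S1=44 S2=44 S3=38 blocked=[]
Op 3: conn=54 S1=44 S2=49 S3=38 blocked=[]
Op 4: conn=37 S1=44 S2=32 S3=38 blocked=[]
Op 5: conn=26 S1=33 S2=32 S3=38 blocked=[]
Op 6: conn=7 S1=14 S2=32 S3=38 blocked=[]
Op 7: conn=1 S1=14 S2=26 S3=38 blocked=[]
Op 8: conn=17 S1=14 S2=26 S3=38 blocked=[]
Op 9: conn=10 S1=7 S2=26 S3=38 blocked=[]
Op 10: conn=23 S1=7 S2=26 S3=38 blocked=[]
Op 11: conn=13 S1=-3 S2=26 S3=38 blocked=[1]

Answer: S1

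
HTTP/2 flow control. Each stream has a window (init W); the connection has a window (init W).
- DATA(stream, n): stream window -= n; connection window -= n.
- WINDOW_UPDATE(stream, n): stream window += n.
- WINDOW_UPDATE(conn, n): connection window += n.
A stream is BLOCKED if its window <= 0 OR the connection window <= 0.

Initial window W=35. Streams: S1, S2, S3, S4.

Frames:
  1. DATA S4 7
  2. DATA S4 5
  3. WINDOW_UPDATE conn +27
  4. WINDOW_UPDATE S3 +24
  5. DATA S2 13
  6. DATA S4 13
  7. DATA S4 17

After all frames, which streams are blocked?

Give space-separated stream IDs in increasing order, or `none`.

Op 1: conn=28 S1=35 S2=35 S3=35 S4=28 blocked=[]
Op 2: conn=23 S1=35 S2=35 S3=35 S4=23 blocked=[]
Op 3: conn=50 S1=35 S2=35 S3=35 S4=23 blocked=[]
Op 4: conn=50 S1=35 S2=35 S3=59 S4=23 blocked=[]
Op 5: conn=37 S1=35 S2=22 S3=59 S4=23 blocked=[]
Op 6: conn=24 S1=35 S2=22 S3=59 S4=10 blocked=[]
Op 7: conn=7 S1=35 S2=22 S3=59 S4=-7 blocked=[4]

Answer: S4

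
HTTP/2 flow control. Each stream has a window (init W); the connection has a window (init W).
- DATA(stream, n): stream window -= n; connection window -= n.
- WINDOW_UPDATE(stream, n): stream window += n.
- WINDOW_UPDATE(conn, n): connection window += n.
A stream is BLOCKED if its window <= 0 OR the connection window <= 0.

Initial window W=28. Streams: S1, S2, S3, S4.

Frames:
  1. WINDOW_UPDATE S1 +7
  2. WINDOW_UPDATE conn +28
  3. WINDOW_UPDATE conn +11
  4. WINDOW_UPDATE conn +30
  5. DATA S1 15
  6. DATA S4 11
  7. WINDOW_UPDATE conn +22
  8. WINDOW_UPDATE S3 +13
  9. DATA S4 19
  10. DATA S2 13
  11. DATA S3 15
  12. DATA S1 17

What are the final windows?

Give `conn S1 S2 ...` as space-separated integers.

Answer: 29 3 15 26 -2

Derivation:
Op 1: conn=28 S1=35 S2=28 S3=28 S4=28 blocked=[]
Op 2: conn=56 S1=35 S2=28 S3=28 S4=28 blocked=[]
Op 3: conn=67 S1=35 S2=28 S3=28 S4=28 blocked=[]
Op 4: conn=97 S1=35 S2=28 S3=28 S4=28 blocked=[]
Op 5: conn=82 S1=20 S2=28 S3=28 S4=28 blocked=[]
Op 6: conn=71 S1=20 S2=28 S3=28 S4=17 blocked=[]
Op 7: conn=93 S1=20 S2=28 S3=28 S4=17 blocked=[]
Op 8: conn=93 S1=20 S2=28 S3=41 S4=17 blocked=[]
Op 9: conn=74 S1=20 S2=28 S3=41 S4=-2 blocked=[4]
Op 10: conn=61 S1=20 S2=15 S3=41 S4=-2 blocked=[4]
Op 11: conn=46 S1=20 S2=15 S3=26 S4=-2 blocked=[4]
Op 12: conn=29 S1=3 S2=15 S3=26 S4=-2 blocked=[4]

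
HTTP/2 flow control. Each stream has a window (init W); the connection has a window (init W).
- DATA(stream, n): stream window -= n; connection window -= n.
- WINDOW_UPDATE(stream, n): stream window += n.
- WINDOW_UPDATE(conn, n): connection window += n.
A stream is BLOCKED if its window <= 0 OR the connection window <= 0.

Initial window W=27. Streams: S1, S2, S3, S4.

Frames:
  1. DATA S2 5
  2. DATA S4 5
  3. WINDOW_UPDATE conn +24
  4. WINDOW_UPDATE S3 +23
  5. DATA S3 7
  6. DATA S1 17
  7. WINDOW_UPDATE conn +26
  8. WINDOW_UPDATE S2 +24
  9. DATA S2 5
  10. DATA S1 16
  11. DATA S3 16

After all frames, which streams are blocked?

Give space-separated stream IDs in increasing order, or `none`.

Op 1: conn=22 S1=27 S2=22 S3=27 S4=27 blocked=[]
Op 2: conn=17 S1=27 S2=22 S3=27 S4=22 blocked=[]
Op 3: conn=41 S1=27 S2=22 S3=27 S4=22 blocked=[]
Op 4: conn=41 S1=27 S2=22 S3=50 S4=22 blocked=[]
Op 5: conn=34 S1=27 S2=22 S3=43 S4=22 blocked=[]
Op 6: conn=17 S1=10 S2=22 S3=43 S4=22 blocked=[]
Op 7: conn=43 S1=10 S2=22 S3=43 S4=22 blocked=[]
Op 8: conn=43 S1=10 S2=46 S3=43 S4=22 blocked=[]
Op 9: conn=38 S1=10 S2=41 S3=43 S4=22 blocked=[]
Op 10: conn=22 S1=-6 S2=41 S3=43 S4=22 blocked=[1]
Op 11: conn=6 S1=-6 S2=41 S3=27 S4=22 blocked=[1]

Answer: S1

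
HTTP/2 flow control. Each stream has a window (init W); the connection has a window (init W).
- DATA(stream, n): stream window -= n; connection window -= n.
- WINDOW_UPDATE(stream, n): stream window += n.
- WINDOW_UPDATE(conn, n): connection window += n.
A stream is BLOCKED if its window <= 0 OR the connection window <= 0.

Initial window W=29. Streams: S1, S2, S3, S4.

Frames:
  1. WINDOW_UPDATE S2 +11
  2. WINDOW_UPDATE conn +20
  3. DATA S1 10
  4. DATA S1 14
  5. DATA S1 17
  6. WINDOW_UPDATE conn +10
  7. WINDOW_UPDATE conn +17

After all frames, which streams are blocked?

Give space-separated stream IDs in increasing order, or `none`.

Answer: S1

Derivation:
Op 1: conn=29 S1=29 S2=40 S3=29 S4=29 blocked=[]
Op 2: conn=49 S1=29 S2=40 S3=29 S4=29 blocked=[]
Op 3: conn=39 S1=19 S2=40 S3=29 S4=29 blocked=[]
Op 4: conn=25 S1=5 S2=40 S3=29 S4=29 blocked=[]
Op 5: conn=8 S1=-12 S2=40 S3=29 S4=29 blocked=[1]
Op 6: conn=18 S1=-12 S2=40 S3=29 S4=29 blocked=[1]
Op 7: conn=35 S1=-12 S2=40 S3=29 S4=29 blocked=[1]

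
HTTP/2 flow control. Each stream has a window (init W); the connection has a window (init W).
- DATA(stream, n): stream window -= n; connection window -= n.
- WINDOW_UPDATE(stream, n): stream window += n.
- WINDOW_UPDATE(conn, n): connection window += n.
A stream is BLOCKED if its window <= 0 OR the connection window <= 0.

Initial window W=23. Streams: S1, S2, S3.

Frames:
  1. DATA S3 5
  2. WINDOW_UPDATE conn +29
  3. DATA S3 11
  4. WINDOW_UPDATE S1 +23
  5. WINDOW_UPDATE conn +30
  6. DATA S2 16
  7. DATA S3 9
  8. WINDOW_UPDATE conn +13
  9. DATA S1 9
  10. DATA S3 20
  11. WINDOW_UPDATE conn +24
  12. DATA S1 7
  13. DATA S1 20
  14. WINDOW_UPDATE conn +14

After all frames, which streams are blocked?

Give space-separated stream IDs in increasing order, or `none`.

Op 1: conn=18 S1=23 S2=23 S3=18 blocked=[]
Op 2: conn=47 S1=23 S2=23 S3=18 blocked=[]
Op 3: conn=36 S1=23 S2=23 S3=7 blocked=[]
Op 4: conn=36 S1=46 S2=23 S3=7 blocked=[]
Op 5: conn=66 S1=46 S2=23 S3=7 blocked=[]
Op 6: conn=50 S1=46 S2=7 S3=7 blocked=[]
Op 7: conn=41 S1=46 S2=7 S3=-2 blocked=[3]
Op 8: conn=54 S1=46 S2=7 S3=-2 blocked=[3]
Op 9: conn=45 S1=37 S2=7 S3=-2 blocked=[3]
Op 10: conn=25 S1=37 S2=7 S3=-22 blocked=[3]
Op 11: conn=49 S1=37 S2=7 S3=-22 blocked=[3]
Op 12: conn=42 S1=30 S2=7 S3=-22 blocked=[3]
Op 13: conn=22 S1=10 S2=7 S3=-22 blocked=[3]
Op 14: conn=36 S1=10 S2=7 S3=-22 blocked=[3]

Answer: S3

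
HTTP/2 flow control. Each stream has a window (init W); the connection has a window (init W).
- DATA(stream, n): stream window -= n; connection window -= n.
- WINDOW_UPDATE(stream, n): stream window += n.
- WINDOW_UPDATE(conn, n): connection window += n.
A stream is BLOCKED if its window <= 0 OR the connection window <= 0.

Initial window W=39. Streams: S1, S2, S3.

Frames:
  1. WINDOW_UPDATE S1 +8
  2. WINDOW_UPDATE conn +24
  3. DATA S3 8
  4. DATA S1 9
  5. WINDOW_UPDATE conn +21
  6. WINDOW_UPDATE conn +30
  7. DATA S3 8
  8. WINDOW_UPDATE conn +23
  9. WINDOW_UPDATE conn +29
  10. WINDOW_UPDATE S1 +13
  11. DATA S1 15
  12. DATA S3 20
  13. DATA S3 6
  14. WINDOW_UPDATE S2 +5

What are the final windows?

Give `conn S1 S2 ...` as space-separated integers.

Op 1: conn=39 S1=47 S2=39 S3=39 blocked=[]
Op 2: conn=63 S1=47 S2=39 S3=39 blocked=[]
Op 3: conn=55 S1=47 S2=39 S3=31 blocked=[]
Op 4: conn=46 S1=38 S2=39 S3=31 blocked=[]
Op 5: conn=67 S1=38 S2=39 S3=31 blocked=[]
Op 6: conn=97 S1=38 S2=39 S3=31 blocked=[]
Op 7: conn=89 S1=38 S2=39 S3=23 blocked=[]
Op 8: conn=112 S1=38 S2=39 S3=23 blocked=[]
Op 9: conn=141 S1=38 S2=39 S3=23 blocked=[]
Op 10: conn=141 S1=51 S2=39 S3=23 blocked=[]
Op 11: conn=126 S1=36 S2=39 S3=23 blocked=[]
Op 12: conn=106 S1=36 S2=39 S3=3 blocked=[]
Op 13: conn=100 S1=36 S2=39 S3=-3 blocked=[3]
Op 14: conn=100 S1=36 S2=44 S3=-3 blocked=[3]

Answer: 100 36 44 -3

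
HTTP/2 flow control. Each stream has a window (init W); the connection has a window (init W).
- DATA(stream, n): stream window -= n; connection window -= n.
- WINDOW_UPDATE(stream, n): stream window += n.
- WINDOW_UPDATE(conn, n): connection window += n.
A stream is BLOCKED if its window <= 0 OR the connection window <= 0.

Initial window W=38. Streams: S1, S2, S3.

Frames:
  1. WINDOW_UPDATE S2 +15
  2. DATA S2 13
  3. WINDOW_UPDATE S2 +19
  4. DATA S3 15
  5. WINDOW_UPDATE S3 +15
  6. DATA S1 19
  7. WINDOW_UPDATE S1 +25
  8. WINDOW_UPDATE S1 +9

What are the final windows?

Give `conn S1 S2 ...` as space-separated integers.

Answer: -9 53 59 38

Derivation:
Op 1: conn=38 S1=38 S2=53 S3=38 blocked=[]
Op 2: conn=25 S1=38 S2=40 S3=38 blocked=[]
Op 3: conn=25 S1=38 S2=59 S3=38 blocked=[]
Op 4: conn=10 S1=38 S2=59 S3=23 blocked=[]
Op 5: conn=10 S1=38 S2=59 S3=38 blocked=[]
Op 6: conn=-9 S1=19 S2=59 S3=38 blocked=[1, 2, 3]
Op 7: conn=-9 S1=44 S2=59 S3=38 blocked=[1, 2, 3]
Op 8: conn=-9 S1=53 S2=59 S3=38 blocked=[1, 2, 3]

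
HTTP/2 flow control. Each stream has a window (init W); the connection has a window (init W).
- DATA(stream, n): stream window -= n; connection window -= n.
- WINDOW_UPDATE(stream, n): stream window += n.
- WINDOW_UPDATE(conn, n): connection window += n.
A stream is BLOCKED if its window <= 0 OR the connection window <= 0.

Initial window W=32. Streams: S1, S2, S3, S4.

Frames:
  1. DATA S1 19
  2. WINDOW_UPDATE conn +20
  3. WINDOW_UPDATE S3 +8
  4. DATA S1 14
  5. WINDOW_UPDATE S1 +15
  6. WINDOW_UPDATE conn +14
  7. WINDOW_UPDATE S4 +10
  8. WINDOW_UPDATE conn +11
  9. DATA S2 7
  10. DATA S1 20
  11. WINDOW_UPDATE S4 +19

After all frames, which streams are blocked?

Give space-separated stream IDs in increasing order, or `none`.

Answer: S1

Derivation:
Op 1: conn=13 S1=13 S2=32 S3=32 S4=32 blocked=[]
Op 2: conn=33 S1=13 S2=32 S3=32 S4=32 blocked=[]
Op 3: conn=33 S1=13 S2=32 S3=40 S4=32 blocked=[]
Op 4: conn=19 S1=-1 S2=32 S3=40 S4=32 blocked=[1]
Op 5: conn=19 S1=14 S2=32 S3=40 S4=32 blocked=[]
Op 6: conn=33 S1=14 S2=32 S3=40 S4=32 blocked=[]
Op 7: conn=33 S1=14 S2=32 S3=40 S4=42 blocked=[]
Op 8: conn=44 S1=14 S2=32 S3=40 S4=42 blocked=[]
Op 9: conn=37 S1=14 S2=25 S3=40 S4=42 blocked=[]
Op 10: conn=17 S1=-6 S2=25 S3=40 S4=42 blocked=[1]
Op 11: conn=17 S1=-6 S2=25 S3=40 S4=61 blocked=[1]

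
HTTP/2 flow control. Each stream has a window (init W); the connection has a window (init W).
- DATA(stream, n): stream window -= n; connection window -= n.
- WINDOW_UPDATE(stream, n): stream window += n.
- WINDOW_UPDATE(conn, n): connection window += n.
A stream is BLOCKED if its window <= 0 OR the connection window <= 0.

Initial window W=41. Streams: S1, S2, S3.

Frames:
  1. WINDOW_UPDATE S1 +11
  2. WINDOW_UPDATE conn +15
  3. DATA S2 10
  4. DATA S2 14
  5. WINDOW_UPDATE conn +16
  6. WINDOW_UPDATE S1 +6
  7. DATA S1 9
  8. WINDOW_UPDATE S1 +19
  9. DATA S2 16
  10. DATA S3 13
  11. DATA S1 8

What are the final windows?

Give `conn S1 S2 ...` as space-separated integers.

Answer: 2 60 1 28

Derivation:
Op 1: conn=41 S1=52 S2=41 S3=41 blocked=[]
Op 2: conn=56 S1=52 S2=41 S3=41 blocked=[]
Op 3: conn=46 S1=52 S2=31 S3=41 blocked=[]
Op 4: conn=32 S1=52 S2=17 S3=41 blocked=[]
Op 5: conn=48 S1=52 S2=17 S3=41 blocked=[]
Op 6: conn=48 S1=58 S2=17 S3=41 blocked=[]
Op 7: conn=39 S1=49 S2=17 S3=41 blocked=[]
Op 8: conn=39 S1=68 S2=17 S3=41 blocked=[]
Op 9: conn=23 S1=68 S2=1 S3=41 blocked=[]
Op 10: conn=10 S1=68 S2=1 S3=28 blocked=[]
Op 11: conn=2 S1=60 S2=1 S3=28 blocked=[]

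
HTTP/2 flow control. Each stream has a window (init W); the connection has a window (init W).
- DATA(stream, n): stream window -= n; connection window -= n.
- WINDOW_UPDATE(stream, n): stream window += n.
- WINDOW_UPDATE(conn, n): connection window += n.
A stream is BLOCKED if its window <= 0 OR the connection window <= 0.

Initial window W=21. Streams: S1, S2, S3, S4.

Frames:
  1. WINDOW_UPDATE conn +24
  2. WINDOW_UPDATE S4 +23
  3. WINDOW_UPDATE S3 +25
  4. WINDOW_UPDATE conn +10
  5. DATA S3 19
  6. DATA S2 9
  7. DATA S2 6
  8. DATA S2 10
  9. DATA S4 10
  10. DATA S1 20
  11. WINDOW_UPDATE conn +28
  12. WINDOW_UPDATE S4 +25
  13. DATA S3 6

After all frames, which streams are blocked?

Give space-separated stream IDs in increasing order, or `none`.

Answer: S2

Derivation:
Op 1: conn=45 S1=21 S2=21 S3=21 S4=21 blocked=[]
Op 2: conn=45 S1=21 S2=21 S3=21 S4=44 blocked=[]
Op 3: conn=45 S1=21 S2=21 S3=46 S4=44 blocked=[]
Op 4: conn=55 S1=21 S2=21 S3=46 S4=44 blocked=[]
Op 5: conn=36 S1=21 S2=21 S3=27 S4=44 blocked=[]
Op 6: conn=27 S1=21 S2=12 S3=27 S4=44 blocked=[]
Op 7: conn=21 S1=21 S2=6 S3=27 S4=44 blocked=[]
Op 8: conn=11 S1=21 S2=-4 S3=27 S4=44 blocked=[2]
Op 9: conn=1 S1=21 S2=-4 S3=27 S4=34 blocked=[2]
Op 10: conn=-19 S1=1 S2=-4 S3=27 S4=34 blocked=[1, 2, 3, 4]
Op 11: conn=9 S1=1 S2=-4 S3=27 S4=34 blocked=[2]
Op 12: conn=9 S1=1 S2=-4 S3=27 S4=59 blocked=[2]
Op 13: conn=3 S1=1 S2=-4 S3=21 S4=59 blocked=[2]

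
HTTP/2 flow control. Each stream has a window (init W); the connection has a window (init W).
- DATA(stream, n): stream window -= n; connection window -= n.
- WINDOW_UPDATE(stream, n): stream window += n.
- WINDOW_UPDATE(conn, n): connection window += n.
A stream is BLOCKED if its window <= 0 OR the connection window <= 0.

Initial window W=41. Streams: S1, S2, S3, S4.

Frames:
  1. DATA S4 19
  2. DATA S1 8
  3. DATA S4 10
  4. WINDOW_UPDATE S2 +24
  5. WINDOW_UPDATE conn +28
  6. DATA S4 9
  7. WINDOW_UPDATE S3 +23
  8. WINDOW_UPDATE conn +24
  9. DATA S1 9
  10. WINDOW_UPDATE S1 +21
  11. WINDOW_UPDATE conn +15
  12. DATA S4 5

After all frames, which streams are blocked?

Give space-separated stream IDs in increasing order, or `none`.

Answer: S4

Derivation:
Op 1: conn=22 S1=41 S2=41 S3=41 S4=22 blocked=[]
Op 2: conn=14 S1=33 S2=41 S3=41 S4=22 blocked=[]
Op 3: conn=4 S1=33 S2=41 S3=41 S4=12 blocked=[]
Op 4: conn=4 S1=33 S2=65 S3=41 S4=12 blocked=[]
Op 5: conn=32 S1=33 S2=65 S3=41 S4=12 blocked=[]
Op 6: conn=23 S1=33 S2=65 S3=41 S4=3 blocked=[]
Op 7: conn=23 S1=33 S2=65 S3=64 S4=3 blocked=[]
Op 8: conn=47 S1=33 S2=65 S3=64 S4=3 blocked=[]
Op 9: conn=38 S1=24 S2=65 S3=64 S4=3 blocked=[]
Op 10: conn=38 S1=45 S2=65 S3=64 S4=3 blocked=[]
Op 11: conn=53 S1=45 S2=65 S3=64 S4=3 blocked=[]
Op 12: conn=48 S1=45 S2=65 S3=64 S4=-2 blocked=[4]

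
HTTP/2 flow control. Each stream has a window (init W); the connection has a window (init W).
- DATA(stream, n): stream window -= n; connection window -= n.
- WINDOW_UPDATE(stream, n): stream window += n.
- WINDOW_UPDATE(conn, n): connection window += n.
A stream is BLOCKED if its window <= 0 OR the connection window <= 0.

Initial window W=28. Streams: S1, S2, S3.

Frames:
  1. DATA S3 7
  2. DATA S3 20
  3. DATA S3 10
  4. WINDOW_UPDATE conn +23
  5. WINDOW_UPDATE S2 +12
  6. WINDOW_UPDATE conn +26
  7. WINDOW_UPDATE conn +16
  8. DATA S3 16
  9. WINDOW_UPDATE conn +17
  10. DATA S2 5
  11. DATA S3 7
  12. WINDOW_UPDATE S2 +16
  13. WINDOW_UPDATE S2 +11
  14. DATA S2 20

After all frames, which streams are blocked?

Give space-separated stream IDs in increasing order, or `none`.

Answer: S3

Derivation:
Op 1: conn=21 S1=28 S2=28 S3=21 blocked=[]
Op 2: conn=1 S1=28 S2=28 S3=1 blocked=[]
Op 3: conn=-9 S1=28 S2=28 S3=-9 blocked=[1, 2, 3]
Op 4: conn=14 S1=28 S2=28 S3=-9 blocked=[3]
Op 5: conn=14 S1=28 S2=40 S3=-9 blocked=[3]
Op 6: conn=40 S1=28 S2=40 S3=-9 blocked=[3]
Op 7: conn=56 S1=28 S2=40 S3=-9 blocked=[3]
Op 8: conn=40 S1=28 S2=40 S3=-25 blocked=[3]
Op 9: conn=57 S1=28 S2=40 S3=-25 blocked=[3]
Op 10: conn=52 S1=28 S2=35 S3=-25 blocked=[3]
Op 11: conn=45 S1=28 S2=35 S3=-32 blocked=[3]
Op 12: conn=45 S1=28 S2=51 S3=-32 blocked=[3]
Op 13: conn=45 S1=28 S2=62 S3=-32 blocked=[3]
Op 14: conn=25 S1=28 S2=42 S3=-32 blocked=[3]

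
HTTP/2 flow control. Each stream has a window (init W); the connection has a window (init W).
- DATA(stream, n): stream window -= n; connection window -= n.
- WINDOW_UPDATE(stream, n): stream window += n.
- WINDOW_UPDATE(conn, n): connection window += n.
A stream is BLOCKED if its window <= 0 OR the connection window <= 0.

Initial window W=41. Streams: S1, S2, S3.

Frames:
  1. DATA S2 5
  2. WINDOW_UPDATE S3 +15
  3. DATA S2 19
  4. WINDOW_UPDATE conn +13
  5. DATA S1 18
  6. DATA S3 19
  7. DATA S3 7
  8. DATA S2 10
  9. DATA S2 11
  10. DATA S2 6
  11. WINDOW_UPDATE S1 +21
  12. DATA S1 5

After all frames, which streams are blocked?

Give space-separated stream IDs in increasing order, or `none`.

Answer: S1 S2 S3

Derivation:
Op 1: conn=36 S1=41 S2=36 S3=41 blocked=[]
Op 2: conn=36 S1=41 S2=36 S3=56 blocked=[]
Op 3: conn=17 S1=41 S2=17 S3=56 blocked=[]
Op 4: conn=30 S1=41 S2=17 S3=56 blocked=[]
Op 5: conn=12 S1=23 S2=17 S3=56 blocked=[]
Op 6: conn=-7 S1=23 S2=17 S3=37 blocked=[1, 2, 3]
Op 7: conn=-14 S1=23 S2=17 S3=30 blocked=[1, 2, 3]
Op 8: conn=-24 S1=23 S2=7 S3=30 blocked=[1, 2, 3]
Op 9: conn=-35 S1=23 S2=-4 S3=30 blocked=[1, 2, 3]
Op 10: conn=-41 S1=23 S2=-10 S3=30 blocked=[1, 2, 3]
Op 11: conn=-41 S1=44 S2=-10 S3=30 blocked=[1, 2, 3]
Op 12: conn=-46 S1=39 S2=-10 S3=30 blocked=[1, 2, 3]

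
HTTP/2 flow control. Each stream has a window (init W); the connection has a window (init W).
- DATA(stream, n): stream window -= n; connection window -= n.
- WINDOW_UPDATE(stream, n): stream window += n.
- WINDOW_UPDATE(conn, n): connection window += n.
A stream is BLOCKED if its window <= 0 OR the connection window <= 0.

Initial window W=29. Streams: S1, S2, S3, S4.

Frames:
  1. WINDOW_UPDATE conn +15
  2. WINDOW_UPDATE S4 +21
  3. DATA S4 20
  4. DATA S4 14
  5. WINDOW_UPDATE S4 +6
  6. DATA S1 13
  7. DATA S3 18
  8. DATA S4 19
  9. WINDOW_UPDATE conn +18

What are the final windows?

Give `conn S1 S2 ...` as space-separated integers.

Answer: -22 16 29 11 3

Derivation:
Op 1: conn=44 S1=29 S2=29 S3=29 S4=29 blocked=[]
Op 2: conn=44 S1=29 S2=29 S3=29 S4=50 blocked=[]
Op 3: conn=24 S1=29 S2=29 S3=29 S4=30 blocked=[]
Op 4: conn=10 S1=29 S2=29 S3=29 S4=16 blocked=[]
Op 5: conn=10 S1=29 S2=29 S3=29 S4=22 blocked=[]
Op 6: conn=-3 S1=16 S2=29 S3=29 S4=22 blocked=[1, 2, 3, 4]
Op 7: conn=-21 S1=16 S2=29 S3=11 S4=22 blocked=[1, 2, 3, 4]
Op 8: conn=-40 S1=16 S2=29 S3=11 S4=3 blocked=[1, 2, 3, 4]
Op 9: conn=-22 S1=16 S2=29 S3=11 S4=3 blocked=[1, 2, 3, 4]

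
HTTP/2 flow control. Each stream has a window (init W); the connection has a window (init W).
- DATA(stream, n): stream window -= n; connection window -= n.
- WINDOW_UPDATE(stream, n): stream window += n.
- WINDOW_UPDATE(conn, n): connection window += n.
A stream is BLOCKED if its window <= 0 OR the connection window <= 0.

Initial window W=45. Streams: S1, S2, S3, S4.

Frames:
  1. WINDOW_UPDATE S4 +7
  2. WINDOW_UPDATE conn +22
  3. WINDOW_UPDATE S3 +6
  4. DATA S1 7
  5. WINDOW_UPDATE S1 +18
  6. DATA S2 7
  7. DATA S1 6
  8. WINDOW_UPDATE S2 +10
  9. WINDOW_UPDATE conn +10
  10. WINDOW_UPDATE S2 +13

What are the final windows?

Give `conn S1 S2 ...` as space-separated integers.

Answer: 57 50 61 51 52

Derivation:
Op 1: conn=45 S1=45 S2=45 S3=45 S4=52 blocked=[]
Op 2: conn=67 S1=45 S2=45 S3=45 S4=52 blocked=[]
Op 3: conn=67 S1=45 S2=45 S3=51 S4=52 blocked=[]
Op 4: conn=60 S1=38 S2=45 S3=51 S4=52 blocked=[]
Op 5: conn=60 S1=56 S2=45 S3=51 S4=52 blocked=[]
Op 6: conn=53 S1=56 S2=38 S3=51 S4=52 blocked=[]
Op 7: conn=47 S1=50 S2=38 S3=51 S4=52 blocked=[]
Op 8: conn=47 S1=50 S2=48 S3=51 S4=52 blocked=[]
Op 9: conn=57 S1=50 S2=48 S3=51 S4=52 blocked=[]
Op 10: conn=57 S1=50 S2=61 S3=51 S4=52 blocked=[]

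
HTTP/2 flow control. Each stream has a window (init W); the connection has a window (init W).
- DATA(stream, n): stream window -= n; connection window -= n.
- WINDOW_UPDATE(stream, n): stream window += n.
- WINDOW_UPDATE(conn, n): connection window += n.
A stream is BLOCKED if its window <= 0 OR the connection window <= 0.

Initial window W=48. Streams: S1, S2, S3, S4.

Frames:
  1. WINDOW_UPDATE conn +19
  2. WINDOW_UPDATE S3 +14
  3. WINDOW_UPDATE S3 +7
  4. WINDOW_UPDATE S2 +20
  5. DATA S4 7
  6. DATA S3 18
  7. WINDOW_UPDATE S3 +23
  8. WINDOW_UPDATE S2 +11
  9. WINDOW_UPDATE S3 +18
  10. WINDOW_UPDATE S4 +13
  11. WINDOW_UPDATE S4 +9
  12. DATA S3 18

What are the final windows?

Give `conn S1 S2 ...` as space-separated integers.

Op 1: conn=67 S1=48 S2=48 S3=48 S4=48 blocked=[]
Op 2: conn=67 S1=48 S2=48 S3=62 S4=48 blocked=[]
Op 3: conn=67 S1=48 S2=48 S3=69 S4=48 blocked=[]
Op 4: conn=67 S1=48 S2=68 S3=69 S4=48 blocked=[]
Op 5: conn=60 S1=48 S2=68 S3=69 S4=41 blocked=[]
Op 6: conn=42 S1=48 S2=68 S3=51 S4=41 blocked=[]
Op 7: conn=42 S1=48 S2=68 S3=74 S4=41 blocked=[]
Op 8: conn=42 S1=48 S2=79 S3=74 S4=41 blocked=[]
Op 9: conn=42 S1=48 S2=79 S3=92 S4=41 blocked=[]
Op 10: conn=42 S1=48 S2=79 S3=92 S4=54 blocked=[]
Op 11: conn=42 S1=48 S2=79 S3=92 S4=63 blocked=[]
Op 12: conn=24 S1=48 S2=79 S3=74 S4=63 blocked=[]

Answer: 24 48 79 74 63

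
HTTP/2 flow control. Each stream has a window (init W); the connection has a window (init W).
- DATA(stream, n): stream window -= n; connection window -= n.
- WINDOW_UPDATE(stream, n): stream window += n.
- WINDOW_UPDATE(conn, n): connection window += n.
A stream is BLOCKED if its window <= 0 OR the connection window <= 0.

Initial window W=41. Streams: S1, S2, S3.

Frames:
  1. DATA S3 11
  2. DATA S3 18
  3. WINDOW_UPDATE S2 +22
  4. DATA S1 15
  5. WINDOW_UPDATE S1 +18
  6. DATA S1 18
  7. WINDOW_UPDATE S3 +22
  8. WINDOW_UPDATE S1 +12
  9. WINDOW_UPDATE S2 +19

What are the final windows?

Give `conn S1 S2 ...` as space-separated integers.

Op 1: conn=30 S1=41 S2=41 S3=30 blocked=[]
Op 2: conn=12 S1=41 S2=41 S3=12 blocked=[]
Op 3: conn=12 S1=41 S2=63 S3=12 blocked=[]
Op 4: conn=-3 S1=26 S2=63 S3=12 blocked=[1, 2, 3]
Op 5: conn=-3 S1=44 S2=63 S3=12 blocked=[1, 2, 3]
Op 6: conn=-21 S1=26 S2=63 S3=12 blocked=[1, 2, 3]
Op 7: conn=-21 S1=26 S2=63 S3=34 blocked=[1, 2, 3]
Op 8: conn=-21 S1=38 S2=63 S3=34 blocked=[1, 2, 3]
Op 9: conn=-21 S1=38 S2=82 S3=34 blocked=[1, 2, 3]

Answer: -21 38 82 34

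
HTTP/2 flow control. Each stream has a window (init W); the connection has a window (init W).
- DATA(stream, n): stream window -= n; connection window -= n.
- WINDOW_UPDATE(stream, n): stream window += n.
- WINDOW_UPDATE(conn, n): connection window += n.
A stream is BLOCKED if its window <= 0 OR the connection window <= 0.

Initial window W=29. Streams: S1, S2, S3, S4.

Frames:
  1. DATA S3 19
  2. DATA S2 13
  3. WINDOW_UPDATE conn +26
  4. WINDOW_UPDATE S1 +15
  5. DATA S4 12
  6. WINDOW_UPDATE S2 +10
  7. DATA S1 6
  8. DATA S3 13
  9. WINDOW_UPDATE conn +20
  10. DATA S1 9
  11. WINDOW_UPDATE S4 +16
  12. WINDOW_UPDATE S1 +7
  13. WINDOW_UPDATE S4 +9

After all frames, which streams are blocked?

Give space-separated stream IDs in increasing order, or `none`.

Op 1: conn=10 S1=29 S2=29 S3=10 S4=29 blocked=[]
Op 2: conn=-3 S1=29 S2=16 S3=10 S4=29 blocked=[1, 2, 3, 4]
Op 3: conn=23 S1=29 S2=16 S3=10 S4=29 blocked=[]
Op 4: conn=23 S1=44 S2=16 S3=10 S4=29 blocked=[]
Op 5: conn=11 S1=44 S2=16 S3=10 S4=17 blocked=[]
Op 6: conn=11 S1=44 S2=26 S3=10 S4=17 blocked=[]
Op 7: conn=5 S1=38 S2=26 S3=10 S4=17 blocked=[]
Op 8: conn=-8 S1=38 S2=26 S3=-3 S4=17 blocked=[1, 2, 3, 4]
Op 9: conn=12 S1=38 S2=26 S3=-3 S4=17 blocked=[3]
Op 10: conn=3 S1=29 S2=26 S3=-3 S4=17 blocked=[3]
Op 11: conn=3 S1=29 S2=26 S3=-3 S4=33 blocked=[3]
Op 12: conn=3 S1=36 S2=26 S3=-3 S4=33 blocked=[3]
Op 13: conn=3 S1=36 S2=26 S3=-3 S4=42 blocked=[3]

Answer: S3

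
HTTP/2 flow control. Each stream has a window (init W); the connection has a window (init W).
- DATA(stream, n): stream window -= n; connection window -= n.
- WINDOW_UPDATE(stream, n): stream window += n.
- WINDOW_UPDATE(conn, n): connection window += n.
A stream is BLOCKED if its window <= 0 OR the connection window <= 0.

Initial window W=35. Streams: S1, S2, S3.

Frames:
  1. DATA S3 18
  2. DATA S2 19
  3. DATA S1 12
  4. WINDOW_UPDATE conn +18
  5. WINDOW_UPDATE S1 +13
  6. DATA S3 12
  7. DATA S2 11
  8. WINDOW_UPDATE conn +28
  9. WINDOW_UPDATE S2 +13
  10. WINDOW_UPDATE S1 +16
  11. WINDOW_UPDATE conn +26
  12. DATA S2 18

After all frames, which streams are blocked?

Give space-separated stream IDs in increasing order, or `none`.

Answer: S2

Derivation:
Op 1: conn=17 S1=35 S2=35 S3=17 blocked=[]
Op 2: conn=-2 S1=35 S2=16 S3=17 blocked=[1, 2, 3]
Op 3: conn=-14 S1=23 S2=16 S3=17 blocked=[1, 2, 3]
Op 4: conn=4 S1=23 S2=16 S3=17 blocked=[]
Op 5: conn=4 S1=36 S2=16 S3=17 blocked=[]
Op 6: conn=-8 S1=36 S2=16 S3=5 blocked=[1, 2, 3]
Op 7: conn=-19 S1=36 S2=5 S3=5 blocked=[1, 2, 3]
Op 8: conn=9 S1=36 S2=5 S3=5 blocked=[]
Op 9: conn=9 S1=36 S2=18 S3=5 blocked=[]
Op 10: conn=9 S1=52 S2=18 S3=5 blocked=[]
Op 11: conn=35 S1=52 S2=18 S3=5 blocked=[]
Op 12: conn=17 S1=52 S2=0 S3=5 blocked=[2]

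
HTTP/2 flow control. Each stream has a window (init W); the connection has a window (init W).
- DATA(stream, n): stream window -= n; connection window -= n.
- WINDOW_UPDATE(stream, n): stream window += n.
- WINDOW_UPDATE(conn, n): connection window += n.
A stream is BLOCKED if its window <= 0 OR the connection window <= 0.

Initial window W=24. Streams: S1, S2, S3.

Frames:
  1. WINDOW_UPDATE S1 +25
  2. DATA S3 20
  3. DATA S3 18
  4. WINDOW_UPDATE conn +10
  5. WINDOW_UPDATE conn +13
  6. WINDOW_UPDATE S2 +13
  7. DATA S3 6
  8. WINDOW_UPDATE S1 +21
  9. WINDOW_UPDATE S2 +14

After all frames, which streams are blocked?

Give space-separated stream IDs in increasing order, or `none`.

Op 1: conn=24 S1=49 S2=24 S3=24 blocked=[]
Op 2: conn=4 S1=49 S2=24 S3=4 blocked=[]
Op 3: conn=-14 S1=49 S2=24 S3=-14 blocked=[1, 2, 3]
Op 4: conn=-4 S1=49 S2=24 S3=-14 blocked=[1, 2, 3]
Op 5: conn=9 S1=49 S2=24 S3=-14 blocked=[3]
Op 6: conn=9 S1=49 S2=37 S3=-14 blocked=[3]
Op 7: conn=3 S1=49 S2=37 S3=-20 blocked=[3]
Op 8: conn=3 S1=70 S2=37 S3=-20 blocked=[3]
Op 9: conn=3 S1=70 S2=51 S3=-20 blocked=[3]

Answer: S3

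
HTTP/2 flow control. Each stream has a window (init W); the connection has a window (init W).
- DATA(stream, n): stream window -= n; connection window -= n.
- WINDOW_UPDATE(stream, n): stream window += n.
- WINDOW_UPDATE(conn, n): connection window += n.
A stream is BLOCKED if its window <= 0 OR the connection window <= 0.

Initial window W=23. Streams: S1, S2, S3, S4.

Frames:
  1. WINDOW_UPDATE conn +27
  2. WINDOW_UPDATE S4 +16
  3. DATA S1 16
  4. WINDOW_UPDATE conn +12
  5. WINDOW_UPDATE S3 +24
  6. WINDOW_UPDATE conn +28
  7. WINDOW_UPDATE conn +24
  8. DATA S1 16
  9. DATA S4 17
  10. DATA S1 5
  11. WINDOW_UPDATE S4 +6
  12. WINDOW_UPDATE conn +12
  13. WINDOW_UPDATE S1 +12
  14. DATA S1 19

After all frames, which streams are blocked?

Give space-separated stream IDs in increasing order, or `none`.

Op 1: conn=50 S1=23 S2=23 S3=23 S4=23 blocked=[]
Op 2: conn=50 S1=23 S2=23 S3=23 S4=39 blocked=[]
Op 3: conn=34 S1=7 S2=23 S3=23 S4=39 blocked=[]
Op 4: conn=46 S1=7 S2=23 S3=23 S4=39 blocked=[]
Op 5: conn=46 S1=7 S2=23 S3=47 S4=39 blocked=[]
Op 6: conn=74 S1=7 S2=23 S3=47 S4=39 blocked=[]
Op 7: conn=98 S1=7 S2=23 S3=47 S4=39 blocked=[]
Op 8: conn=82 S1=-9 S2=23 S3=47 S4=39 blocked=[1]
Op 9: conn=65 S1=-9 S2=23 S3=47 S4=22 blocked=[1]
Op 10: conn=60 S1=-14 S2=23 S3=47 S4=22 blocked=[1]
Op 11: conn=60 S1=-14 S2=23 S3=47 S4=28 blocked=[1]
Op 12: conn=72 S1=-14 S2=23 S3=47 S4=28 blocked=[1]
Op 13: conn=72 S1=-2 S2=23 S3=47 S4=28 blocked=[1]
Op 14: conn=53 S1=-21 S2=23 S3=47 S4=28 blocked=[1]

Answer: S1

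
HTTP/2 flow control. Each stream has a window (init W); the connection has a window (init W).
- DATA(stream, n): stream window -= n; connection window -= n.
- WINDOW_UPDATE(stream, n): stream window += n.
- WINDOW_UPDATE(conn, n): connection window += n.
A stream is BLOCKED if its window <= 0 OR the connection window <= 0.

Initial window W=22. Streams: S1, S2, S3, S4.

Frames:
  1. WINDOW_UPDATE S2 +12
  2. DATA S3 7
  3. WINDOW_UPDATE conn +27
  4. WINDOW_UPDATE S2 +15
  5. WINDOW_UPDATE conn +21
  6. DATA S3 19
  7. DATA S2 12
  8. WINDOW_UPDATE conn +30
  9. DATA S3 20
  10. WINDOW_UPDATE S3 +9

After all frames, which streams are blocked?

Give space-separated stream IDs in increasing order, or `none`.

Answer: S3

Derivation:
Op 1: conn=22 S1=22 S2=34 S3=22 S4=22 blocked=[]
Op 2: conn=15 S1=22 S2=34 S3=15 S4=22 blocked=[]
Op 3: conn=42 S1=22 S2=34 S3=15 S4=22 blocked=[]
Op 4: conn=42 S1=22 S2=49 S3=15 S4=22 blocked=[]
Op 5: conn=63 S1=22 S2=49 S3=15 S4=22 blocked=[]
Op 6: conn=44 S1=22 S2=49 S3=-4 S4=22 blocked=[3]
Op 7: conn=32 S1=22 S2=37 S3=-4 S4=22 blocked=[3]
Op 8: conn=62 S1=22 S2=37 S3=-4 S4=22 blocked=[3]
Op 9: conn=42 S1=22 S2=37 S3=-24 S4=22 blocked=[3]
Op 10: conn=42 S1=22 S2=37 S3=-15 S4=22 blocked=[3]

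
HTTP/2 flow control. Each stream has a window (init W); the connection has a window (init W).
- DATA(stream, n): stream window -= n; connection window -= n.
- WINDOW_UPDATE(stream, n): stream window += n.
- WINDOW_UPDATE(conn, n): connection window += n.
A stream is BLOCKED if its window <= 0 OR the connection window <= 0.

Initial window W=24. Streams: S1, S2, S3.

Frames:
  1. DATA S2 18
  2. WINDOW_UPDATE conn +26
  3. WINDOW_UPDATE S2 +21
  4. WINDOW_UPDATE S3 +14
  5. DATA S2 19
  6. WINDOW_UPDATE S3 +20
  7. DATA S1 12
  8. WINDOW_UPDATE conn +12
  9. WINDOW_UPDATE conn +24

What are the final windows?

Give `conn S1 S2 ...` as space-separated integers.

Answer: 37 12 8 58

Derivation:
Op 1: conn=6 S1=24 S2=6 S3=24 blocked=[]
Op 2: conn=32 S1=24 S2=6 S3=24 blocked=[]
Op 3: conn=32 S1=24 S2=27 S3=24 blocked=[]
Op 4: conn=32 S1=24 S2=27 S3=38 blocked=[]
Op 5: conn=13 S1=24 S2=8 S3=38 blocked=[]
Op 6: conn=13 S1=24 S2=8 S3=58 blocked=[]
Op 7: conn=1 S1=12 S2=8 S3=58 blocked=[]
Op 8: conn=13 S1=12 S2=8 S3=58 blocked=[]
Op 9: conn=37 S1=12 S2=8 S3=58 blocked=[]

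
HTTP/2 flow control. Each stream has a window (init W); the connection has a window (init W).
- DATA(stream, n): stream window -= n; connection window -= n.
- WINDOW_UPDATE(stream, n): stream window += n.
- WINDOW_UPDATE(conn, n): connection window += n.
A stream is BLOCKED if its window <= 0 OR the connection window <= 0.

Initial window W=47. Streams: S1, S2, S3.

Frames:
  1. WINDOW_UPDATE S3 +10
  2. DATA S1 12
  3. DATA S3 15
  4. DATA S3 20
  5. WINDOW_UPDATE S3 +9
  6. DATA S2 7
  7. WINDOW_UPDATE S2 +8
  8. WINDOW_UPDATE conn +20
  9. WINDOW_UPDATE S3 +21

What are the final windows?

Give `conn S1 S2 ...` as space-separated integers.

Answer: 13 35 48 52

Derivation:
Op 1: conn=47 S1=47 S2=47 S3=57 blocked=[]
Op 2: conn=35 S1=35 S2=47 S3=57 blocked=[]
Op 3: conn=20 S1=35 S2=47 S3=42 blocked=[]
Op 4: conn=0 S1=35 S2=47 S3=22 blocked=[1, 2, 3]
Op 5: conn=0 S1=35 S2=47 S3=31 blocked=[1, 2, 3]
Op 6: conn=-7 S1=35 S2=40 S3=31 blocked=[1, 2, 3]
Op 7: conn=-7 S1=35 S2=48 S3=31 blocked=[1, 2, 3]
Op 8: conn=13 S1=35 S2=48 S3=31 blocked=[]
Op 9: conn=13 S1=35 S2=48 S3=52 blocked=[]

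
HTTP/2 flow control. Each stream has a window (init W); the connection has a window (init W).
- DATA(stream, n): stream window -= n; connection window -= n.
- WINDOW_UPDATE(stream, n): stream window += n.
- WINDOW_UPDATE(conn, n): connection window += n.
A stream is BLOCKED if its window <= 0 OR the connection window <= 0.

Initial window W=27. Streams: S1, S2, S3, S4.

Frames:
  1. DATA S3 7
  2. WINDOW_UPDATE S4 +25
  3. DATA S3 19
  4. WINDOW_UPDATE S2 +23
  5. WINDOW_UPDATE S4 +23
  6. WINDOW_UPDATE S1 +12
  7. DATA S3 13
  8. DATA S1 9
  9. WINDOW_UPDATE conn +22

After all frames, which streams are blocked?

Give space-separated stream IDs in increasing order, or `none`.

Answer: S3

Derivation:
Op 1: conn=20 S1=27 S2=27 S3=20 S4=27 blocked=[]
Op 2: conn=20 S1=27 S2=27 S3=20 S4=52 blocked=[]
Op 3: conn=1 S1=27 S2=27 S3=1 S4=52 blocked=[]
Op 4: conn=1 S1=27 S2=50 S3=1 S4=52 blocked=[]
Op 5: conn=1 S1=27 S2=50 S3=1 S4=75 blocked=[]
Op 6: conn=1 S1=39 S2=50 S3=1 S4=75 blocked=[]
Op 7: conn=-12 S1=39 S2=50 S3=-12 S4=75 blocked=[1, 2, 3, 4]
Op 8: conn=-21 S1=30 S2=50 S3=-12 S4=75 blocked=[1, 2, 3, 4]
Op 9: conn=1 S1=30 S2=50 S3=-12 S4=75 blocked=[3]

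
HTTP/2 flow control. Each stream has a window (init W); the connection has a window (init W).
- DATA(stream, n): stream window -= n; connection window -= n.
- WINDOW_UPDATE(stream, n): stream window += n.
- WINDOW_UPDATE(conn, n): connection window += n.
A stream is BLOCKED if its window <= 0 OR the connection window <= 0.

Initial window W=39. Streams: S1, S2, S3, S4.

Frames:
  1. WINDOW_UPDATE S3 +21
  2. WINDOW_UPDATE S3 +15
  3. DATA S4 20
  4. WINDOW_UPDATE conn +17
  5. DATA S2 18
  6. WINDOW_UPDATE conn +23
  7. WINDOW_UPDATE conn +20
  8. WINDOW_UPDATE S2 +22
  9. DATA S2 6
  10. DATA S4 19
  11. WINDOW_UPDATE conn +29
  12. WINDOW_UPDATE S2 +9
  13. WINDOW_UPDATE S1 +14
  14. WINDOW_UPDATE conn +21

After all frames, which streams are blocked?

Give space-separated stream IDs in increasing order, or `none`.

Answer: S4

Derivation:
Op 1: conn=39 S1=39 S2=39 S3=60 S4=39 blocked=[]
Op 2: conn=39 S1=39 S2=39 S3=75 S4=39 blocked=[]
Op 3: conn=19 S1=39 S2=39 S3=75 S4=19 blocked=[]
Op 4: conn=36 S1=39 S2=39 S3=75 S4=19 blocked=[]
Op 5: conn=18 S1=39 S2=21 S3=75 S4=19 blocked=[]
Op 6: conn=41 S1=39 S2=21 S3=75 S4=19 blocked=[]
Op 7: conn=61 S1=39 S2=21 S3=75 S4=19 blocked=[]
Op 8: conn=61 S1=39 S2=43 S3=75 S4=19 blocked=[]
Op 9: conn=55 S1=39 S2=37 S3=75 S4=19 blocked=[]
Op 10: conn=36 S1=39 S2=37 S3=75 S4=0 blocked=[4]
Op 11: conn=65 S1=39 S2=37 S3=75 S4=0 blocked=[4]
Op 12: conn=65 S1=39 S2=46 S3=75 S4=0 blocked=[4]
Op 13: conn=65 S1=53 S2=46 S3=75 S4=0 blocked=[4]
Op 14: conn=86 S1=53 S2=46 S3=75 S4=0 blocked=[4]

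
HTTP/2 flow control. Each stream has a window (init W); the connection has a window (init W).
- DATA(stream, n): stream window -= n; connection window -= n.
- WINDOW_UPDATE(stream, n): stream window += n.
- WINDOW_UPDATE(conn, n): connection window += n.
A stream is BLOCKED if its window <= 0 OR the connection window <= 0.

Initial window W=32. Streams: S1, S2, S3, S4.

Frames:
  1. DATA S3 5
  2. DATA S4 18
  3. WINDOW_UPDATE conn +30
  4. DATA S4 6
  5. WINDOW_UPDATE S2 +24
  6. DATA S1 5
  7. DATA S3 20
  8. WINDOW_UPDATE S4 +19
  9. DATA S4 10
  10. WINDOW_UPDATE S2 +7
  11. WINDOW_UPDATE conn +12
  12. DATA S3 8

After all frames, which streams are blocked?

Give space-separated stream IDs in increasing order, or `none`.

Answer: S3

Derivation:
Op 1: conn=27 S1=32 S2=32 S3=27 S4=32 blocked=[]
Op 2: conn=9 S1=32 S2=32 S3=27 S4=14 blocked=[]
Op 3: conn=39 S1=32 S2=32 S3=27 S4=14 blocked=[]
Op 4: conn=33 S1=32 S2=32 S3=27 S4=8 blocked=[]
Op 5: conn=33 S1=32 S2=56 S3=27 S4=8 blocked=[]
Op 6: conn=28 S1=27 S2=56 S3=27 S4=8 blocked=[]
Op 7: conn=8 S1=27 S2=56 S3=7 S4=8 blocked=[]
Op 8: conn=8 S1=27 S2=56 S3=7 S4=27 blocked=[]
Op 9: conn=-2 S1=27 S2=56 S3=7 S4=17 blocked=[1, 2, 3, 4]
Op 10: conn=-2 S1=27 S2=63 S3=7 S4=17 blocked=[1, 2, 3, 4]
Op 11: conn=10 S1=27 S2=63 S3=7 S4=17 blocked=[]
Op 12: conn=2 S1=27 S2=63 S3=-1 S4=17 blocked=[3]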